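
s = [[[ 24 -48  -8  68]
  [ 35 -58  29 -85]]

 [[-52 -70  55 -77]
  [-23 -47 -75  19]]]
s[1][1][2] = -75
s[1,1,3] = 19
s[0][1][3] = -85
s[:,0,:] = [[24, -48, -8, 68], [-52, -70, 55, -77]]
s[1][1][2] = -75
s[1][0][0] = -52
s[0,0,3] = 68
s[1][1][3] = 19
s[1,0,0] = -52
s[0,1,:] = [35, -58, 29, -85]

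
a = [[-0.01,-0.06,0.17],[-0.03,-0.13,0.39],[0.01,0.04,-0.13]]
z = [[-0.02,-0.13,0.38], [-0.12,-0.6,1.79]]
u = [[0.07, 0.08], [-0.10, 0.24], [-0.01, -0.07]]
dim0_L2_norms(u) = [0.12, 0.26]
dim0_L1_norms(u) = [0.18, 0.39]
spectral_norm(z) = 1.93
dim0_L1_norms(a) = [0.05, 0.23, 0.69]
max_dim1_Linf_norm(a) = 0.39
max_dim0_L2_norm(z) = 1.83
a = u @ z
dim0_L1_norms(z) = [0.14, 0.73, 2.17]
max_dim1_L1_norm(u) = 0.34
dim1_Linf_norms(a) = [0.17, 0.39, 0.13]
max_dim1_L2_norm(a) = 0.41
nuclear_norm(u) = 0.37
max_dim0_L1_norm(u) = 0.39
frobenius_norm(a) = 0.47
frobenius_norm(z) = 1.93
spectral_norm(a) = 0.47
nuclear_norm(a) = 0.48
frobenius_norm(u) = 0.29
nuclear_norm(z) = 1.94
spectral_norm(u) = 0.27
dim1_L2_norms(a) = [0.18, 0.41, 0.14]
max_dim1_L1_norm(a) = 0.55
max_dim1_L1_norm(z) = 2.51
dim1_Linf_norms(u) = [0.08, 0.24, 0.07]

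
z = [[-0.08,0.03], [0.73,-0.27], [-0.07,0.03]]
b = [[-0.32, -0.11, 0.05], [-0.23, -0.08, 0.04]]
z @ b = [[0.02, 0.01, -0.0], [-0.17, -0.06, 0.03], [0.02, 0.01, -0.00]]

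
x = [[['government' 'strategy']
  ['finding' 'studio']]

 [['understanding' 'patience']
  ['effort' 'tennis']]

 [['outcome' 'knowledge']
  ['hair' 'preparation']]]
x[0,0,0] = 'government'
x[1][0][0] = 'understanding'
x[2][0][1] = 'knowledge'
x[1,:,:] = [['understanding', 'patience'], ['effort', 'tennis']]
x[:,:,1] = [['strategy', 'studio'], ['patience', 'tennis'], ['knowledge', 'preparation']]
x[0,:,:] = [['government', 'strategy'], ['finding', 'studio']]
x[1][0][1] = 'patience'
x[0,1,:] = ['finding', 'studio']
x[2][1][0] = 'hair'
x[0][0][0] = 'government'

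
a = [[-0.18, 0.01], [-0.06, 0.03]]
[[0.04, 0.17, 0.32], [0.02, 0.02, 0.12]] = a @ [[-0.24, -1.03, -1.75], [0.17, -1.32, 0.61]]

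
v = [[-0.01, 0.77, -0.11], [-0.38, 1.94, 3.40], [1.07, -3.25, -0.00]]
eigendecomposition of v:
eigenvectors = [[-0.95+0.00j, -0.02+0.17j, -0.02-0.17j],[-0.32+0.00j, (-0.71+0j), (-0.71-0j)],[0.05+0.00j, 0.23-0.65j, 0.23+0.65j]]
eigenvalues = [(0.25+0j), (0.84+3.21j), (0.84-3.21j)]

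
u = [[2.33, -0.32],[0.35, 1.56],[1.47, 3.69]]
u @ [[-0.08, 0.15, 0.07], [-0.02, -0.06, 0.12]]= [[-0.18, 0.37, 0.12], [-0.06, -0.04, 0.21], [-0.19, -0.0, 0.55]]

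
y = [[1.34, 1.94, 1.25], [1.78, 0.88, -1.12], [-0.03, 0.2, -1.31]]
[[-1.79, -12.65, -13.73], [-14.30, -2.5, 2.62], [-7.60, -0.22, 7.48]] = y @ [[-3.50, 1.44, -1.16],[-2.09, -6.92, -2.38],[5.56, -0.92, -6.05]]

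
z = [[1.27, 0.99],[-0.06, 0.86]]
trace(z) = 2.13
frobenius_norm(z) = 1.83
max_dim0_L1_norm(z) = 1.85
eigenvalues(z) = [(1.06+0.13j), (1.06-0.13j)]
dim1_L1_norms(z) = [2.26, 0.92]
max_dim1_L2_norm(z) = 1.61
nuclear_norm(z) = 2.37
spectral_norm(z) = 1.70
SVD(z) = [[-0.94,-0.34], [-0.34,0.94]] @ diag([1.6955540835206746, 0.6791880077389214]) @ [[-0.69, -0.72], [-0.72, 0.69]]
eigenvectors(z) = [[0.97+0.00j, 0.97-0.00j], [-0.20+0.13j, (-0.2-0.13j)]]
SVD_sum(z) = [[1.1, 1.15], [0.40, 0.42]] + [[0.17, -0.16], [-0.46, 0.44]]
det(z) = 1.15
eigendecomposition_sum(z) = [[(0.64-0.76j), 0.50-4.00j], [(-0.03+0.24j), 0.43+0.89j]] + [[0.63+0.76j, (0.49+4j)], [(-0.03-0.24j), 0.43-0.89j]]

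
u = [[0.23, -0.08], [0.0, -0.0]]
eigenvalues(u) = [0.23, -0.0]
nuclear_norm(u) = 0.24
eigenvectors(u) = [[1.0, 0.33], [0.00, 0.94]]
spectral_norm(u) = 0.24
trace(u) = 0.23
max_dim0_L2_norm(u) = 0.23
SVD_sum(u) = [[0.23, -0.08], [0.0, 0.0]] + [[-0.0, -0.00], [-0.00, -0.00]]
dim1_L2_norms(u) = [0.24, 0.0]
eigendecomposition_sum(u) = [[0.23, -0.08],[0.00, 0.0]] + [[-0.00, -0.0], [-0.0, -0.00]]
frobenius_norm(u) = 0.24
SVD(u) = [[1.00, 0.00], [0.00, 1.0]] @ diag([0.24351591323771843, -0.0]) @ [[0.94,-0.33],  [0.33,0.94]]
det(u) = 0.00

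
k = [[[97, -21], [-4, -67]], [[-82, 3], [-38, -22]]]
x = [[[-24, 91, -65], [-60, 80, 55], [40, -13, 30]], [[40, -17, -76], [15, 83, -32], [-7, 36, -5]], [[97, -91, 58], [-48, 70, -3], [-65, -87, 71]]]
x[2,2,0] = -65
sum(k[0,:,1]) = -88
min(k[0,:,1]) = -67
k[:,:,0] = [[97, -4], [-82, -38]]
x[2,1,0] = -48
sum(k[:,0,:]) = -3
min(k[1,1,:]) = -38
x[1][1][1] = 83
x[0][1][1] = 80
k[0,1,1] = -67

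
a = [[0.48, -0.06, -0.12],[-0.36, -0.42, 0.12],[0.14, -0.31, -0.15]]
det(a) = 0.03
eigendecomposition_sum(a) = [[0.49, 0.0, -0.10], [-0.18, -0.00, 0.03], [0.21, 0.00, -0.04]] + [[0.05, 0.07, -0.06], [0.05, 0.07, -0.06], [0.25, 0.34, -0.31]] + [[-0.06, -0.13, 0.04], [-0.24, -0.49, 0.15], [-0.32, -0.65, 0.2]]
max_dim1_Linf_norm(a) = 0.48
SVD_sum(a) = [[0.38,0.17,-0.11], [-0.45,-0.20,0.14], [0.04,0.02,-0.01]] + [[0.08, -0.22, -0.06], [0.08, -0.21, -0.05], [0.12, -0.33, -0.08]] + [[0.02,-0.01,0.05], [0.01,-0.00,0.04], [-0.02,0.01,-0.06]]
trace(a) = -0.09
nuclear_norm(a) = 1.26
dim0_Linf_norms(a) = [0.48, 0.42, 0.15]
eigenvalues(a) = [0.45, -0.19, -0.35]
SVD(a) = [[-0.64, -0.49, -0.59],[0.76, -0.47, -0.44],[-0.06, -0.73, 0.68]] @ diag([0.671855194271212, 0.4976172722190509, 0.08937364443762344]) @ [[-0.88, -0.39, 0.26], [-0.34, 0.91, 0.23], [-0.33, 0.11, -0.94]]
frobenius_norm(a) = 0.84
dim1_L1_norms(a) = [0.66, 0.9, 0.6]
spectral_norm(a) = 0.67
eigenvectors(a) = [[0.88, 0.19, 0.16], [-0.31, 0.2, 0.59], [0.37, 0.96, 0.79]]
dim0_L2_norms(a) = [0.62, 0.53, 0.23]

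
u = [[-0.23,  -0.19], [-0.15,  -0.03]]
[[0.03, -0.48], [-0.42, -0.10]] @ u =[[0.07, 0.01], [0.11, 0.08]]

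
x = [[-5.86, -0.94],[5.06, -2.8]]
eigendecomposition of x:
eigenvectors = [[0.28-0.28j, 0.28+0.28j], [(-0.92+0j), (-0.92-0j)]]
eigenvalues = [(-4.33+1.55j), (-4.33-1.55j)]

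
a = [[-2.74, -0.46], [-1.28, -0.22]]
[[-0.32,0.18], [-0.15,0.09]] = a @ [[0.12, -0.07], [-0.03, 0.02]]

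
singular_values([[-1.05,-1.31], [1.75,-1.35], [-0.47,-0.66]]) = [2.21, 1.86]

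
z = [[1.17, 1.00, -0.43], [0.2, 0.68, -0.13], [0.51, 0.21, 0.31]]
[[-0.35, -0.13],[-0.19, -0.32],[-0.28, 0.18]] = z @ [[-0.19, 0.44],  [-0.29, -0.55],  [-0.38, 0.23]]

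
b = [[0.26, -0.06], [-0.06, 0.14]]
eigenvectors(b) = [[0.92, 0.38], [-0.38, 0.92]]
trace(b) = 0.40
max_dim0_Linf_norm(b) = 0.26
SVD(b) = [[-0.92, 0.38], [0.38, 0.92]] @ diag([0.28485281374238575, 0.1151471862576143]) @ [[-0.92, 0.38],[0.38, 0.92]]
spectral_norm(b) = 0.28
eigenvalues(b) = [0.28, 0.12]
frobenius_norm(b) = 0.31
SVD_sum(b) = [[0.24, -0.10], [-0.1, 0.04]] + [[0.02, 0.04], [0.04, 0.1]]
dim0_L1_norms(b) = [0.32, 0.2]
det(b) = 0.03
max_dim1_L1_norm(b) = 0.32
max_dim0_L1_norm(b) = 0.32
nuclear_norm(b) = 0.40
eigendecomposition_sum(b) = [[0.24, -0.10],[-0.1, 0.04]] + [[0.02, 0.04], [0.04, 0.10]]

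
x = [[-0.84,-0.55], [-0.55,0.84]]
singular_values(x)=[1.0, 1.0]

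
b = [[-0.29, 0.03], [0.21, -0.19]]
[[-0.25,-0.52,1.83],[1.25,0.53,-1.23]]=b @ [[0.19,  1.7,  -6.36], [-6.37,  -0.92,  -0.56]]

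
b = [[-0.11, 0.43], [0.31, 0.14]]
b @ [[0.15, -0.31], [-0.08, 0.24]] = [[-0.05, 0.14], [0.04, -0.06]]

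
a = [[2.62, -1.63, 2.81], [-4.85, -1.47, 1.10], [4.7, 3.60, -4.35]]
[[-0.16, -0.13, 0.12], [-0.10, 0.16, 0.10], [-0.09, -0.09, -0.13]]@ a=[[0.78, 0.88, -1.11], [-0.57, 0.29, -0.54], [-0.41, -0.19, 0.21]]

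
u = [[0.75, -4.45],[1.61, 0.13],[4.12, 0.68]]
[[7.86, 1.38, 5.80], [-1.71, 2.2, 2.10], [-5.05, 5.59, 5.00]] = u@[[-0.91, 1.37, 1.39], [-1.92, -0.08, -1.07]]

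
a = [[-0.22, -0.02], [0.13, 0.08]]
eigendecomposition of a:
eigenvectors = [[-0.91, 0.07], [0.41, -1.00]]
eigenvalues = [-0.21, 0.07]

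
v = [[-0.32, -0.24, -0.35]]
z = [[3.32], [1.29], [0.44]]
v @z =[[-1.53]]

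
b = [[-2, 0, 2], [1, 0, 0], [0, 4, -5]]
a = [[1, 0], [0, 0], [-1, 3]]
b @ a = [[-4, 6], [1, 0], [5, -15]]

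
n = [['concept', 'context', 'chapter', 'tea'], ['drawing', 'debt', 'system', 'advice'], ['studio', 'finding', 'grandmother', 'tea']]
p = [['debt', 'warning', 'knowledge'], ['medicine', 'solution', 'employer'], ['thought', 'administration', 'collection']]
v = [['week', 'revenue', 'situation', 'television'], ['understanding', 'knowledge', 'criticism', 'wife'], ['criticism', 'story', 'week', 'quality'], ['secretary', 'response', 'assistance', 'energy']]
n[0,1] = 'context'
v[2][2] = 'week'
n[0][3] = 'tea'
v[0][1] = 'revenue'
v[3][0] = 'secretary'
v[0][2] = 'situation'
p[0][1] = 'warning'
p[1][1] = 'solution'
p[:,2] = ['knowledge', 'employer', 'collection']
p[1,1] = 'solution'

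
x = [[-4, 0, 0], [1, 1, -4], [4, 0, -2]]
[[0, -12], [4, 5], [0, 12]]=x@[[0, 3], [4, 2], [0, 0]]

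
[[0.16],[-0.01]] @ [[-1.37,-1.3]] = [[-0.22,-0.21], [0.01,0.01]]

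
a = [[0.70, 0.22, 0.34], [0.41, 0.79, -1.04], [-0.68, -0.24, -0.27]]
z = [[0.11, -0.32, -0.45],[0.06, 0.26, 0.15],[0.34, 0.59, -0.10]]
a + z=[[0.81, -0.10, -0.11], [0.47, 1.05, -0.89], [-0.34, 0.35, -0.37]]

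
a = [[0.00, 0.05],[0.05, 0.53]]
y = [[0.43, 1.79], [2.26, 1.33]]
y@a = [[0.09, 0.97], [0.07, 0.82]]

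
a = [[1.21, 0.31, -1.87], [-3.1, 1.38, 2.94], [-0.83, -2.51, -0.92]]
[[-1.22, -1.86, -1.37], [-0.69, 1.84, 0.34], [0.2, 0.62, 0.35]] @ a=[[5.43, 0.49, -1.93], [-6.82, 1.47, 6.39], [-1.97, 0.04, 1.13]]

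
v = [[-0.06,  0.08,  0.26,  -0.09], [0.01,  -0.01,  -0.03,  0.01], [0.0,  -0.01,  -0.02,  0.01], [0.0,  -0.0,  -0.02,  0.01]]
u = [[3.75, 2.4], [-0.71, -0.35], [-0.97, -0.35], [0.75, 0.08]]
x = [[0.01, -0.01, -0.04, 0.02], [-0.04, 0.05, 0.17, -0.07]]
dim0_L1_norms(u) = [6.18, 3.18]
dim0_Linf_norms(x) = [0.04, 0.05, 0.17, 0.07]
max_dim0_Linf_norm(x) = 0.17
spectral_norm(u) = 4.68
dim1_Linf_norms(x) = [0.04, 0.17]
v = u @ x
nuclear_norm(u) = 5.08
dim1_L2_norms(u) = [4.45, 0.79, 1.03, 0.75]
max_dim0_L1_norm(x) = 0.21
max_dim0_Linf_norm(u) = 3.75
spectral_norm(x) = 0.20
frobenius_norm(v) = 0.30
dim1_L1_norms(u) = [6.15, 1.06, 1.32, 0.83]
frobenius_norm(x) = 0.20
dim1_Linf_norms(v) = [0.26, 0.03, 0.02, 0.02]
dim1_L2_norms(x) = [0.05, 0.19]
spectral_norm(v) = 0.30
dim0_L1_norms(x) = [0.05, 0.06, 0.21, 0.09]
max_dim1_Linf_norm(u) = 3.75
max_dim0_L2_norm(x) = 0.17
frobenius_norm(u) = 4.70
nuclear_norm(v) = 0.31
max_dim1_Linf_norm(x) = 0.17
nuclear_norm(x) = 0.20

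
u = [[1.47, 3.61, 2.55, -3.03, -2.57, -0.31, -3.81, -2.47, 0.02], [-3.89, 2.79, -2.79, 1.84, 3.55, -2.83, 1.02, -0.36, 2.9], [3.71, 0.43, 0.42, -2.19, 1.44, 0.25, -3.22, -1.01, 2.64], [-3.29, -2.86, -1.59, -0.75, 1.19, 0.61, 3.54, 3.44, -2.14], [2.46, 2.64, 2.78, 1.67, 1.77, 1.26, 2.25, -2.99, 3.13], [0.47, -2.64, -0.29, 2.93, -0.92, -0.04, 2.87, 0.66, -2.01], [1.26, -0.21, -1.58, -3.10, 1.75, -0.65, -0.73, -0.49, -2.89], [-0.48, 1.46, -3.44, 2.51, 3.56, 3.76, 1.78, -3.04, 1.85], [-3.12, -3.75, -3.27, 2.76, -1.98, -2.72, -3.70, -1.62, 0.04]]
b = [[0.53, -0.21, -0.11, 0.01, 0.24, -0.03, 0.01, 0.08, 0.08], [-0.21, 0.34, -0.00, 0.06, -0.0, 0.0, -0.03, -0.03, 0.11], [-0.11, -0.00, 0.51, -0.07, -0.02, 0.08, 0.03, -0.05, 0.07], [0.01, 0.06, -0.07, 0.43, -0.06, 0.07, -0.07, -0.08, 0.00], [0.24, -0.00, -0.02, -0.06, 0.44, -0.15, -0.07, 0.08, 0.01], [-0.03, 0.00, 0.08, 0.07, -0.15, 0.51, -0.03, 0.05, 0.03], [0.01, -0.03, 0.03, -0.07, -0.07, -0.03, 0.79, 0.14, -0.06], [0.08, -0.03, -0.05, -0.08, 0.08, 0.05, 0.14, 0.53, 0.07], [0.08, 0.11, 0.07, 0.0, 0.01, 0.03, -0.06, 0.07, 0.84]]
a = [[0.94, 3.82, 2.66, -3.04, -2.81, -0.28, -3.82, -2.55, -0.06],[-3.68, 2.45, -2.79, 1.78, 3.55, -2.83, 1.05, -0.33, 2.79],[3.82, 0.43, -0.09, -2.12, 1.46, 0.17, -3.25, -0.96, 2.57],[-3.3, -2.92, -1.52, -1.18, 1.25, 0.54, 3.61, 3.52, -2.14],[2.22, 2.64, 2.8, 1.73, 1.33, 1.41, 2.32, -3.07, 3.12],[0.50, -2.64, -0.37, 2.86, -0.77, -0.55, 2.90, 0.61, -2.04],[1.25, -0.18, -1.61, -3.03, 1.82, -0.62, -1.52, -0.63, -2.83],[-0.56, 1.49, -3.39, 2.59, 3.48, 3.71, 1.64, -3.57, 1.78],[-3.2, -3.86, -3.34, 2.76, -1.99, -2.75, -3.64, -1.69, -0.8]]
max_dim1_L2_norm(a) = 8.5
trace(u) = 1.93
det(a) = -500957.46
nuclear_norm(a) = 54.36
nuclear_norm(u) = 53.50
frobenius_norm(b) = 1.85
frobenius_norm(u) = 21.34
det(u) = -235448.89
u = b + a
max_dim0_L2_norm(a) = 8.45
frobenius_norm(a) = 21.47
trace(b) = 4.92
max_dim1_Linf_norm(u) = 3.89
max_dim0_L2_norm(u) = 8.32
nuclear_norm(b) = 4.92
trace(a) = -2.99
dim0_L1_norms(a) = [19.47, 20.43, 18.57, 21.09, 18.46, 12.86, 23.75, 16.93, 18.13]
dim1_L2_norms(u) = [7.63, 8.02, 6.28, 7.27, 7.22, 5.42, 5.13, 7.95, 8.35]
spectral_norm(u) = 12.43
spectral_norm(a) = 12.39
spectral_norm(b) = 0.92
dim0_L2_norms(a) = [7.56, 7.77, 7.1, 7.28, 6.78, 5.69, 8.45, 6.76, 6.68]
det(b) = 0.00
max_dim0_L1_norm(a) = 23.75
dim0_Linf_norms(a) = [3.82, 3.86, 3.39, 3.04, 3.55, 3.71, 3.82, 3.57, 3.12]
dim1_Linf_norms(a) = [3.82, 3.68, 3.82, 3.61, 3.12, 2.9, 3.03, 3.71, 3.86]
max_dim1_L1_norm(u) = 22.96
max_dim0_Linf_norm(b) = 0.84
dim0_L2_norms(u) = [7.73, 7.7, 7.06, 7.27, 6.81, 5.66, 8.32, 6.37, 6.75]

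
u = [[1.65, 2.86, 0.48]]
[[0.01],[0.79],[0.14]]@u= [[0.02, 0.03, 0.0], [1.3, 2.26, 0.38], [0.23, 0.40, 0.07]]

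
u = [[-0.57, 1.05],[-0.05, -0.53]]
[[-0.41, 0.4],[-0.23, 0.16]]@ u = [[0.21,-0.64], [0.12,-0.33]]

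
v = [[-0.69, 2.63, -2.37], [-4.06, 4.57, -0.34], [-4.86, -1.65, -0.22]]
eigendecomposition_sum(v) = [[-1.57-0.00j, (0.28-0j), -1.13+0.00j], [-0.92-0.00j, 0.17-0.00j, -0.66+0.00j], [-2.84-0.00j, 0.51-0.00j, (-2.04+0j)]] + [[0.44+1.42j, (1.17-1.33j), -0.62-0.36j], [-1.57+1.20j, 2.20+0.85j, 0.16-0.94j], [-1.01-1.68j, (-1.08+2.08j), (0.91+0.26j)]] + [[0.44-1.42j,(1.17+1.33j),-0.62+0.36j], [-1.57-1.20j,2.20-0.85j,(0.16+0.94j)], [(-1.01+1.68j),(-1.08-2.08j),0.91-0.26j]]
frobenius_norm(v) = 8.77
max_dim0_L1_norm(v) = 9.61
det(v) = -65.44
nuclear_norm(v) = 13.81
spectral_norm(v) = 7.08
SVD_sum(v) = [[-1.97, 1.40, -0.42], [-4.77, 3.37, -1.00], [-2.42, 1.71, -0.51]] + [[1.25, 1.64, -0.41], [0.73, 0.96, -0.24], [-2.45, -3.22, 0.81]] + [[0.03, -0.41, -1.54], [-0.02, 0.24, 0.9], [0.01, -0.14, -0.52]]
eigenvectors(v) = [[(-0.47+0j), 0.16-0.44j, (0.16+0.44j)], [(-0.27+0j), (0.63+0j), (0.63-0j)], [-0.84+0.00j, -0.07+0.62j, (-0.07-0.62j)]]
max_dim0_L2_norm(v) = 6.37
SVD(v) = [[-0.35, -0.44, -0.83], [-0.84, -0.26, 0.48], [-0.42, 0.86, -0.28]] @ diag([7.083752320208912, 4.795180532522561, 1.9264466580862105]) @ [[0.8,-0.57,0.17], [-0.59,-0.78,0.20], [-0.02,0.26,0.97]]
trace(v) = 3.66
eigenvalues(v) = [(-3.44+0j), (3.55+2.53j), (3.55-2.53j)]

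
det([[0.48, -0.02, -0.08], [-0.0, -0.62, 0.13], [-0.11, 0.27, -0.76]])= 0.215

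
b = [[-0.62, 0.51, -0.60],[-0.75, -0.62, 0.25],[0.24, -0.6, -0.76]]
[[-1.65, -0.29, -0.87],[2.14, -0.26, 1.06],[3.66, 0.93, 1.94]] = b @[[0.32, 0.60, 0.22],[-4.35, -0.55, -2.26],[-1.28, -0.60, -0.7]]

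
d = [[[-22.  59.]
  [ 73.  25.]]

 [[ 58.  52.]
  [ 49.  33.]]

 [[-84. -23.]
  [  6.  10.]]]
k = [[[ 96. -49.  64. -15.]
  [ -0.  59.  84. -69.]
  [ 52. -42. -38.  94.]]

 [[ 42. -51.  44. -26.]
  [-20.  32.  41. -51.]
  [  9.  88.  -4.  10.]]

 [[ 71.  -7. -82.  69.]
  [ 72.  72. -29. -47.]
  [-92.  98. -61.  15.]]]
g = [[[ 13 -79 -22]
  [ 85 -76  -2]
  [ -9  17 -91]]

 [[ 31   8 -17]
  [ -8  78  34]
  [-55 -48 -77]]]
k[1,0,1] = -51.0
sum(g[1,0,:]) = 22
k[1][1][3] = -51.0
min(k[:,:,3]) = -69.0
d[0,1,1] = 25.0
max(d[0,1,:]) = 73.0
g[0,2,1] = 17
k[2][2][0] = -92.0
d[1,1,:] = [49.0, 33.0]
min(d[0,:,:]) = -22.0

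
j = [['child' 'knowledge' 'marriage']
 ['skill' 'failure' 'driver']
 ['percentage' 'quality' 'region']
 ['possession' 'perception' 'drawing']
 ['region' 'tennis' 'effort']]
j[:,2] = ['marriage', 'driver', 'region', 'drawing', 'effort']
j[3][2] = 'drawing'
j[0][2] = 'marriage'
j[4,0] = 'region'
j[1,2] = 'driver'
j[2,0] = 'percentage'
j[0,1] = 'knowledge'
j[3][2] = 'drawing'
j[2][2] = 'region'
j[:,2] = ['marriage', 'driver', 'region', 'drawing', 'effort']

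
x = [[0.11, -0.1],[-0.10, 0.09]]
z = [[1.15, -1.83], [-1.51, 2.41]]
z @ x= [[0.31, -0.28], [-0.41, 0.37]]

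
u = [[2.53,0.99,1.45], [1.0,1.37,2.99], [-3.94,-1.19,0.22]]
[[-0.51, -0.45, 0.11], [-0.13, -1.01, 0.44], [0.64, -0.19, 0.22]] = u @[[-0.27, 0.01, -0.06], [0.34, 0.06, 0.04], [-0.11, -0.37, 0.15]]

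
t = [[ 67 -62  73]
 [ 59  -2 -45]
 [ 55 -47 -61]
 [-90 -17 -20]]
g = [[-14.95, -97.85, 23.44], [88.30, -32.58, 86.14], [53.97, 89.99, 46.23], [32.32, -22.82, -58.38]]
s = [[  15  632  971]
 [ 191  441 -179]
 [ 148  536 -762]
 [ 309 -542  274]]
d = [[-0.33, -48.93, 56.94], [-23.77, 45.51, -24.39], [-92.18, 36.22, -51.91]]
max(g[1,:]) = 88.3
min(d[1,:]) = -24.39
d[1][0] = -23.77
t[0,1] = -62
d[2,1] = 36.22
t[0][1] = -62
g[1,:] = [88.3, -32.58, 86.14]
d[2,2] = -51.91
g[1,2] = 86.14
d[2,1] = 36.22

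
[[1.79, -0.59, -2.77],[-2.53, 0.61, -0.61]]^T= [[1.79, -2.53], [-0.59, 0.61], [-2.77, -0.61]]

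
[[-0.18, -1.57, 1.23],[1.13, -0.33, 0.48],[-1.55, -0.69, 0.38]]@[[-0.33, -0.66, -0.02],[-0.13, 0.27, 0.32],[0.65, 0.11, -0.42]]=[[1.06, -0.17, -1.02], [-0.02, -0.78, -0.33], [0.85, 0.88, -0.35]]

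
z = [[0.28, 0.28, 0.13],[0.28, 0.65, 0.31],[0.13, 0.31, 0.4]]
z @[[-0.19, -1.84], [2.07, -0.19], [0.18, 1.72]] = [[0.55, -0.34], [1.35, -0.11], [0.69, 0.39]]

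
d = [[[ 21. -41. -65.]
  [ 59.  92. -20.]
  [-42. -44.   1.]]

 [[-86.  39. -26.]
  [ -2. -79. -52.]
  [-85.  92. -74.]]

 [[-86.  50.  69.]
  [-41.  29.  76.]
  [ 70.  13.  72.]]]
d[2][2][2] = 72.0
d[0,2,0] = -42.0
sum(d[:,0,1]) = 48.0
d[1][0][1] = 39.0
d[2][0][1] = 50.0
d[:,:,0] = [[21.0, 59.0, -42.0], [-86.0, -2.0, -85.0], [-86.0, -41.0, 70.0]]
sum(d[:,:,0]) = -192.0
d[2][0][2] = 69.0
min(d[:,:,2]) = -74.0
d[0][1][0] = 59.0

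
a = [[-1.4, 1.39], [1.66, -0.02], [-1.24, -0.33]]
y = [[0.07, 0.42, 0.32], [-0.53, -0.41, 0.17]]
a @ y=[[-0.83, -1.16, -0.21], [0.13, 0.71, 0.53], [0.09, -0.39, -0.45]]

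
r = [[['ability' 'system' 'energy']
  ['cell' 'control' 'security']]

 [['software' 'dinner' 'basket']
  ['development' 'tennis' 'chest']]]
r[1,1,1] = 'tennis'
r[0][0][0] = 'ability'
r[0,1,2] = 'security'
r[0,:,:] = [['ability', 'system', 'energy'], ['cell', 'control', 'security']]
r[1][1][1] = 'tennis'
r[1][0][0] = 'software'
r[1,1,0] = 'development'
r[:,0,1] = ['system', 'dinner']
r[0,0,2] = 'energy'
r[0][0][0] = 'ability'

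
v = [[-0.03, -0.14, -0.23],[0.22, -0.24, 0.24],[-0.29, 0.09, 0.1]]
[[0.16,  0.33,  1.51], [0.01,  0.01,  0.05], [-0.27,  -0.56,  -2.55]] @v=[[-0.37, 0.03, 0.19], [-0.01, 0.00, 0.01], [0.62, -0.06, -0.33]]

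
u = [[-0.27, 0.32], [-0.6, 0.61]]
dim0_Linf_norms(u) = [0.6, 0.61]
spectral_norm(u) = 0.95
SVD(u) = [[-0.44, -0.90], [-0.9, 0.44]] @ diag([0.9521438486341768, 0.028672138184961164]) @ [[0.69, -0.72], [-0.72, -0.69]]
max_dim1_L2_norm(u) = 0.86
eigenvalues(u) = [0.13, 0.21]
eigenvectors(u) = [[-0.62, -0.55], [-0.78, -0.83]]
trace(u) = 0.34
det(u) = 0.03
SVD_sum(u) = [[-0.29, 0.3], [-0.59, 0.62]] + [[0.02, 0.02], [-0.01, -0.01]]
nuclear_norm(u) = 0.98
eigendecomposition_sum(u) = [[0.78, -0.52],[0.97, -0.65]] + [[-1.05, 0.84], [-1.57, 1.26]]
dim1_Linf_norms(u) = [0.32, 0.61]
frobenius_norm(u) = 0.95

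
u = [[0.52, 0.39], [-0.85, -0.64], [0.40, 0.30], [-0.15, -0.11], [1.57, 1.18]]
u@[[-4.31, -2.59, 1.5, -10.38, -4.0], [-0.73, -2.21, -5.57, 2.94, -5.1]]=[[-2.53, -2.21, -1.39, -4.25, -4.07], [4.13, 3.62, 2.29, 6.94, 6.66], [-1.94, -1.7, -1.07, -3.27, -3.13], [0.73, 0.63, 0.39, 1.23, 1.16], [-7.63, -6.67, -4.22, -12.83, -12.30]]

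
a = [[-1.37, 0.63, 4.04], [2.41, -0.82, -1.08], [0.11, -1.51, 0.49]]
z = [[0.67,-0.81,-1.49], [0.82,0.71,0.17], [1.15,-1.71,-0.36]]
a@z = [[4.24, -5.35, 0.69], [-0.30, -0.69, -3.34], [-0.60, -2.00, -0.60]]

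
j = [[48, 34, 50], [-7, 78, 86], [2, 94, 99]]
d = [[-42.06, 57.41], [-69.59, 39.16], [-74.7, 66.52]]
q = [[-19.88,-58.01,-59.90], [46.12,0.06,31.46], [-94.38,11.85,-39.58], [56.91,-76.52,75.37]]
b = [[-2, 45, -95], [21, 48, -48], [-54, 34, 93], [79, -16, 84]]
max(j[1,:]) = 86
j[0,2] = 50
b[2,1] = 34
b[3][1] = -16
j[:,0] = [48, -7, 2]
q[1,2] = 31.46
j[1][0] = -7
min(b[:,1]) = -16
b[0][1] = 45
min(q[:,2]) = -59.9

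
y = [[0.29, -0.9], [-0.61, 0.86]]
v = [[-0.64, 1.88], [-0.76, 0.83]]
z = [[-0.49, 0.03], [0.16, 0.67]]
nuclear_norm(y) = 1.61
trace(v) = 0.19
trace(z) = 0.18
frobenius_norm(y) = 1.42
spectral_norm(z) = 0.70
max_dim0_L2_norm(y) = 1.24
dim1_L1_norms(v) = [2.52, 1.59]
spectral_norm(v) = 2.25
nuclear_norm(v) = 2.65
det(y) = -0.30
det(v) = 0.90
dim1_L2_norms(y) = [0.95, 1.05]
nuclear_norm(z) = 1.18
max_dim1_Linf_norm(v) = 1.88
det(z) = -0.33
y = z @ v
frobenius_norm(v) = 2.28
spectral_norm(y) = 1.40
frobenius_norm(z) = 0.85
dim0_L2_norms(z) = [0.52, 0.67]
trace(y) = 1.15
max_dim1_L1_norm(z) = 0.83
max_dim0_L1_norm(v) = 2.71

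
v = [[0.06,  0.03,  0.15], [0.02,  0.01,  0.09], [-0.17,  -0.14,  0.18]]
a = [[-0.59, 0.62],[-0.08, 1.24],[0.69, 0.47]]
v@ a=[[0.07, 0.14], [0.05, 0.07], [0.24, -0.19]]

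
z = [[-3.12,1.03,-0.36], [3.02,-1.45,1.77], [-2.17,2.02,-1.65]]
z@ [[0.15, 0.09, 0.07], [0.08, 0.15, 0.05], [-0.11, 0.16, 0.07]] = [[-0.35, -0.18, -0.19],[0.14, 0.34, 0.26],[0.02, -0.16, -0.17]]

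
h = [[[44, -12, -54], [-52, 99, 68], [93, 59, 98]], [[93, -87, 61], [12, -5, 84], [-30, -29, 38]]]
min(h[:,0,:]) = -87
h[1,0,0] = 93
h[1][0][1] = -87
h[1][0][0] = 93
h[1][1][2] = 84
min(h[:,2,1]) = -29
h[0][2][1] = 59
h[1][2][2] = 38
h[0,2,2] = 98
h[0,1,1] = 99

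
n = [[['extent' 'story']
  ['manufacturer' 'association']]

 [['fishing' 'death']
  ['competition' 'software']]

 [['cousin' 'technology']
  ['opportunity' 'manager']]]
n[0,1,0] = 'manufacturer'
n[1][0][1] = 'death'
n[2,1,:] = ['opportunity', 'manager']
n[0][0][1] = 'story'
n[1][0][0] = 'fishing'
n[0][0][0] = 'extent'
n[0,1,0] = 'manufacturer'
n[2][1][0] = 'opportunity'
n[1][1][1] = 'software'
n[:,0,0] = ['extent', 'fishing', 'cousin']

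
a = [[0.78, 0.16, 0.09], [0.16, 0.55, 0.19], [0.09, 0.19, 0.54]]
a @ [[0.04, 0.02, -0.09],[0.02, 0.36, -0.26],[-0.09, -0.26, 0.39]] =[[0.03, 0.05, -0.08],[0.0, 0.15, -0.08],[-0.04, -0.07, 0.15]]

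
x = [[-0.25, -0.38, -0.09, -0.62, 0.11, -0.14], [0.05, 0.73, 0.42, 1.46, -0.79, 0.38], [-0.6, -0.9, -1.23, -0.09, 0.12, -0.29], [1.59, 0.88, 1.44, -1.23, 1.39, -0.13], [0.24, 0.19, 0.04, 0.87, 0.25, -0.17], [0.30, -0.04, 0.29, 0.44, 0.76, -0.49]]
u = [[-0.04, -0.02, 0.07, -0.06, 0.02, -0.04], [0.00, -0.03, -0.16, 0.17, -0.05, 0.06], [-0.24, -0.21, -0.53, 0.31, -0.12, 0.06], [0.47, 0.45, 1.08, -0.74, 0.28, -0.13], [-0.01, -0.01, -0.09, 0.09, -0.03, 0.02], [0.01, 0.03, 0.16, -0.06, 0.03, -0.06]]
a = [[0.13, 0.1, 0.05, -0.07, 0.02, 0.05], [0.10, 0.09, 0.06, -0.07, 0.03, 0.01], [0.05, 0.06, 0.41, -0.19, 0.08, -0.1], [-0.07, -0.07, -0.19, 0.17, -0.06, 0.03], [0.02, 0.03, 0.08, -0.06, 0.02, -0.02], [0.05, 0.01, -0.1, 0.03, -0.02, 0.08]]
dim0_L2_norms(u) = [0.53, 0.5, 1.23, 0.83, 0.31, 0.17]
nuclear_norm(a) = 0.91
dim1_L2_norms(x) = [0.79, 1.9, 1.67, 2.97, 0.97, 1.09]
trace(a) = 0.90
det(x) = 0.00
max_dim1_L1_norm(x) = 6.66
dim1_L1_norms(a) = [0.42, 0.36, 0.89, 0.59, 0.23, 0.29]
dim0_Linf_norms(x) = [1.59, 0.9, 1.44, 1.46, 1.39, 0.49]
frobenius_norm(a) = 0.63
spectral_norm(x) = 3.25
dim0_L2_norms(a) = [0.19, 0.17, 0.48, 0.28, 0.11, 0.14]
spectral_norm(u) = 1.68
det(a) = -0.00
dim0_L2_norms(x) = [1.76, 1.52, 1.96, 2.23, 1.8, 0.73]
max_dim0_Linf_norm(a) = 0.41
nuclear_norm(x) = 7.30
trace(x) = -2.22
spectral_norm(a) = 0.59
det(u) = -0.00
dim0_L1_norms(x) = [3.03, 3.12, 3.51, 4.71, 3.42, 1.6]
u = x @ a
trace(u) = -1.43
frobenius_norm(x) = 4.24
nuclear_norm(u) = 1.94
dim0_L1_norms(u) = [0.77, 0.75, 2.09, 1.43, 0.53, 0.37]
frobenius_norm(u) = 1.69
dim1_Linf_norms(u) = [0.07, 0.17, 0.53, 1.08, 0.09, 0.16]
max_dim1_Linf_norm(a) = 0.41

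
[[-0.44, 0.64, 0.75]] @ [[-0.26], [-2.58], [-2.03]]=[[-3.06]]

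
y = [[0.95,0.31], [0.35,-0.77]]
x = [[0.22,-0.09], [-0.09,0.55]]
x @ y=[[0.18, 0.14], [0.11, -0.45]]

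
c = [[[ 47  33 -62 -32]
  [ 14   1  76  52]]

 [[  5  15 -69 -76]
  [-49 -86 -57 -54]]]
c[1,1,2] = -57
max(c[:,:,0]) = 47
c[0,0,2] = -62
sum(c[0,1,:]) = 143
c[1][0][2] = -69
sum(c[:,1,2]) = 19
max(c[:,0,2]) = -62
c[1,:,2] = [-69, -57]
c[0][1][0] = 14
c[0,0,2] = -62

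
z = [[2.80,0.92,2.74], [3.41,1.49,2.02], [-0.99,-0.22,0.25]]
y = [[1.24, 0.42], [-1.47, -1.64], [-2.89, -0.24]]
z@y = [[-5.8,-0.99], [-3.80,-1.5], [-1.63,-0.12]]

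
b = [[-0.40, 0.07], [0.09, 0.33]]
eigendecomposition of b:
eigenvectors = [[-0.99,-0.09], [0.12,-1.0]]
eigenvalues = [-0.41, 0.34]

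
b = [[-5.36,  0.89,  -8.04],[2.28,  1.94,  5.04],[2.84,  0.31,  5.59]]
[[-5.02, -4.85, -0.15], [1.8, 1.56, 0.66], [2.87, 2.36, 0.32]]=b @ [[0.25, 0.95, -0.01], [-0.43, -0.18, 0.22], [0.41, -0.05, 0.05]]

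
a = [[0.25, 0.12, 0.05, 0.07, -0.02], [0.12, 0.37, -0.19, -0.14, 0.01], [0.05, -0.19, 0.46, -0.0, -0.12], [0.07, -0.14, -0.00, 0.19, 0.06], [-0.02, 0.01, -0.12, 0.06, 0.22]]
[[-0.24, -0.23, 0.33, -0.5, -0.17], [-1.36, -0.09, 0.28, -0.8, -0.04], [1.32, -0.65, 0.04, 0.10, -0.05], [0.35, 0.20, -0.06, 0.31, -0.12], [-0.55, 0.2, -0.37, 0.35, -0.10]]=a@[[-0.46, -0.64, 0.9, -1.75, 1.01], [-2.43, -0.49, 0.5, -1.05, -1.82], [1.43, -1.62, -0.29, 0.33, -1.04], [0.82, 0.99, 0.32, 1.09, -2.27], [-1.88, -0.26, -1.89, 1.35, -0.25]]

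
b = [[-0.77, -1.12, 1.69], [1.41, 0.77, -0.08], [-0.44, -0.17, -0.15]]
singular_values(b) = [2.46, 1.22, 0.0]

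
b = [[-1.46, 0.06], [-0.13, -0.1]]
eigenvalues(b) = [-1.45, -0.11]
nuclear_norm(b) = 1.57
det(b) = 0.15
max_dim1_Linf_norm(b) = 1.46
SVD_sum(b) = [[-1.46, 0.05],[-0.13, 0.0]] + [[0.00, 0.01], [-0.00, -0.10]]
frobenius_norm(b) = 1.47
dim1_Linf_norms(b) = [1.46, 0.13]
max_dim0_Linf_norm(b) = 1.46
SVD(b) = [[-1.0, -0.09], [-0.09, 1.0]] @ diag([1.4666640989899529, 0.10486381994753767]) @ [[1.0, -0.03], [-0.03, -1.0]]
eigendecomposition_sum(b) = [[-1.46, 0.06], [-0.14, 0.01]] + [[0.00, -0.00], [0.01, -0.11]]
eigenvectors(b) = [[-1.00, -0.04], [-0.10, -1.0]]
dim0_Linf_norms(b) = [1.46, 0.1]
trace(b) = -1.56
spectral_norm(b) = 1.47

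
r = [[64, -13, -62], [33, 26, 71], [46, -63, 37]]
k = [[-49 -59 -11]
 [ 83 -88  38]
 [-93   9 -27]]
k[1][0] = 83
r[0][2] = -62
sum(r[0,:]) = -11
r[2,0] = 46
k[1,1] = -88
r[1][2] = 71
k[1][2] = 38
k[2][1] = 9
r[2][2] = 37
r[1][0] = 33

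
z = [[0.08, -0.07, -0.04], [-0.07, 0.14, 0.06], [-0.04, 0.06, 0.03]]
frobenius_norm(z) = 0.22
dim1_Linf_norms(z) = [0.08, 0.14, 0.06]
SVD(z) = [[-0.51, -0.83, 0.21], [0.78, -0.55, -0.3], [0.36, 0.01, 0.93]] @ diag([0.21436243592076767, 0.033845760534704936, 0.0017918035445273915]) @ [[-0.51, 0.78, 0.36], [-0.83, -0.55, 0.01], [0.21, -0.30, 0.93]]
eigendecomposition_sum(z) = [[0.06,  -0.09,  -0.04], [-0.09,  0.13,  0.06], [-0.04,  0.06,  0.03]] + [[0.02,0.02,-0.00], [0.02,0.01,-0.00], [-0.00,-0.0,0.00]] + [[0.00, -0.0, 0.00], [-0.00, 0.00, -0.00], [0.0, -0.00, 0.0]]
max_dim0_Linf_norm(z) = 0.14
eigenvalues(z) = [0.21, 0.03, 0.0]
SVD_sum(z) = [[0.06,-0.09,-0.04], [-0.09,0.13,0.06], [-0.04,0.06,0.03]] + [[0.02, 0.02, -0.00], [0.02, 0.01, -0.00], [-0.0, -0.00, 0.00]] + [[0.00, -0.0, 0.0],[-0.0, 0.00, -0.0],[0.0, -0.00, 0.00]]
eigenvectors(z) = [[0.51,-0.83,0.21], [-0.78,-0.55,-0.3], [-0.36,0.01,0.93]]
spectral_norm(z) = 0.21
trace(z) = 0.25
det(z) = 0.00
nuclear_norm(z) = 0.25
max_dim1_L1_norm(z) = 0.27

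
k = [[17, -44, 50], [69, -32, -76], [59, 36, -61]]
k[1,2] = -76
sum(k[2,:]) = 34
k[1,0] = 69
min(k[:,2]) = -76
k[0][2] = 50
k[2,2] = -61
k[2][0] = 59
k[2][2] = -61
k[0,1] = -44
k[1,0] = 69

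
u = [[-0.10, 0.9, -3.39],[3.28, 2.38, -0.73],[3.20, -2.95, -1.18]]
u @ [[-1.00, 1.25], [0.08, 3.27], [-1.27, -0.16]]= [[4.48, 3.36], [-2.16, 12.00], [-1.94, -5.46]]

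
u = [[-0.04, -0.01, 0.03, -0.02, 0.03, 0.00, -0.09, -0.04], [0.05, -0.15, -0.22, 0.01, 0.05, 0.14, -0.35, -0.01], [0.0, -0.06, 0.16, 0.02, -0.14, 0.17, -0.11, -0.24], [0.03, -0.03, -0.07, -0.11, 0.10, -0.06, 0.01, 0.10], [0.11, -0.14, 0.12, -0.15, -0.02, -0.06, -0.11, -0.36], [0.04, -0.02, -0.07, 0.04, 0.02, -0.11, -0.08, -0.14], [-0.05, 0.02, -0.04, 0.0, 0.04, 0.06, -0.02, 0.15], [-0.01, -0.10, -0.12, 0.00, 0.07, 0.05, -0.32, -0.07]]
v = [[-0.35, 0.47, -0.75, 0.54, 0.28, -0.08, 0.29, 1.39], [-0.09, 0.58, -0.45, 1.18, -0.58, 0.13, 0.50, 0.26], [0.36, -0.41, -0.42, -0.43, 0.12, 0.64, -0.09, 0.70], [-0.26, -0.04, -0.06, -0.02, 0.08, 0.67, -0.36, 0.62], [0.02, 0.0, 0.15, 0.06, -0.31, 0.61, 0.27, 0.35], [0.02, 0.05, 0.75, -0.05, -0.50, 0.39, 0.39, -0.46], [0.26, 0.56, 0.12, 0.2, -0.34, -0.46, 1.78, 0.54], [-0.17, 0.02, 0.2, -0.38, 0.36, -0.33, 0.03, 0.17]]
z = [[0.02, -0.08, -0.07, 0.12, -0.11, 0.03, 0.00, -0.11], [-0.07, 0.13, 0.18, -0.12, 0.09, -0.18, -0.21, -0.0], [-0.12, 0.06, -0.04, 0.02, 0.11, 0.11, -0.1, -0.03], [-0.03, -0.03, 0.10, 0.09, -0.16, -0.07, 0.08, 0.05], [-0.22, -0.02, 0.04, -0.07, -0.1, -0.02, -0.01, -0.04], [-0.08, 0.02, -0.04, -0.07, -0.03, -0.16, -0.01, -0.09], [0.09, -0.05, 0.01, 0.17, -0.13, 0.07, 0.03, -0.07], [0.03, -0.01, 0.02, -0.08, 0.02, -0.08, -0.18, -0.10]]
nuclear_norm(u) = 1.80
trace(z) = -0.13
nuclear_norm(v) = 8.18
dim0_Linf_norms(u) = [0.11, 0.15, 0.22, 0.15, 0.14, 0.17, 0.35, 0.36]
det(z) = -0.00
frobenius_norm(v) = 3.91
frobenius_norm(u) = 0.92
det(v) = -0.00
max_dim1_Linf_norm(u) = 0.36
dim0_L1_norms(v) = [1.53, 2.13, 2.9, 2.86, 2.57, 3.31, 3.71, 4.49]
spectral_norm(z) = 0.51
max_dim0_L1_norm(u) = 1.11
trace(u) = -0.36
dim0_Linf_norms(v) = [0.36, 0.58, 0.75, 1.18, 0.58, 0.67, 1.78, 1.39]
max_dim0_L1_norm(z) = 0.75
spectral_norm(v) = 2.59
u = z @ v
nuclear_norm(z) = 1.70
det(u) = 0.00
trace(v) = 1.82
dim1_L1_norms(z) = [0.54, 0.98, 0.59, 0.61, 0.52, 0.5, 0.62, 0.52]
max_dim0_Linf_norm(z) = 0.22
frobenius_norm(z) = 0.75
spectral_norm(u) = 0.66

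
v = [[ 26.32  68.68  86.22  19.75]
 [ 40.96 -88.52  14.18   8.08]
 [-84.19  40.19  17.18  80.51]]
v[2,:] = [-84.19, 40.19, 17.18, 80.51]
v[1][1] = -88.52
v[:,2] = [86.22, 14.18, 17.18]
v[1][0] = 40.96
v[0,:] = [26.32, 68.68, 86.22, 19.75]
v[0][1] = 68.68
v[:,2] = [86.22, 14.18, 17.18]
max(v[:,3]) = 80.51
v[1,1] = -88.52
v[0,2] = 86.22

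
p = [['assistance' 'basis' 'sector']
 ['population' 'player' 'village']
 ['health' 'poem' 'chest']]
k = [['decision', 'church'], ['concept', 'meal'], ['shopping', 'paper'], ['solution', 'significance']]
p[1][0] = 'population'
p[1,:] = ['population', 'player', 'village']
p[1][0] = 'population'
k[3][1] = 'significance'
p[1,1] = 'player'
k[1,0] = 'concept'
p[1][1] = 'player'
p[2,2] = 'chest'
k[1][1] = 'meal'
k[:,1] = ['church', 'meal', 'paper', 'significance']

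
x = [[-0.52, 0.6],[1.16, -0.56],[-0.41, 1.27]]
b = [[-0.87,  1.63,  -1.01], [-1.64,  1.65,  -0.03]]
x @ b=[[-0.53, 0.14, 0.51],[-0.09, 0.97, -1.15],[-1.73, 1.43, 0.38]]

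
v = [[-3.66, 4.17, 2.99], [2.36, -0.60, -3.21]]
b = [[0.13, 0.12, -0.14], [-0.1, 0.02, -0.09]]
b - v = [[3.79, -4.05, -3.13],[-2.46, 0.62, 3.12]]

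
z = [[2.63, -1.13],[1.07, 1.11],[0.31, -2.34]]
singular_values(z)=[3.25, 2.36]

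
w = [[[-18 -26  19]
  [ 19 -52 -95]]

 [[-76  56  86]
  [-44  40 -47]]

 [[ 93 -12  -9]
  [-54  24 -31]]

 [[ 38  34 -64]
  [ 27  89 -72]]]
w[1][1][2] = -47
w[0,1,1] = -52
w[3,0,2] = -64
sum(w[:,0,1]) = 52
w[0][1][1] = -52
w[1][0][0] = -76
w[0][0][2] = 19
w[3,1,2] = -72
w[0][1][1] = -52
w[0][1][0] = 19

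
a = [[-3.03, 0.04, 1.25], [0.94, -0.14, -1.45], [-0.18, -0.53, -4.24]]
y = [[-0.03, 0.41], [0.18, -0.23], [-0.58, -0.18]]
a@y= [[-0.63, -1.48], [0.79, 0.68], [2.37, 0.81]]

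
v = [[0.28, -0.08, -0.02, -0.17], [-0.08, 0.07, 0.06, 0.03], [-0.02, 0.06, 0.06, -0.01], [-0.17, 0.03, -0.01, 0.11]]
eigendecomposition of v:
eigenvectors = [[0.83, -0.08, -0.54, 0.15], [-0.25, -0.62, -0.46, -0.57], [-0.08, -0.72, 0.17, 0.67], [-0.49, 0.30, -0.68, 0.44]]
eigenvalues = [0.41, 0.11, -0.0, -0.0]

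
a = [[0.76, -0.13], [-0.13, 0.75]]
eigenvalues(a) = [0.89, 0.62]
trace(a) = 1.51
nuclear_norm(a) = 1.51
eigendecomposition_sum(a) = [[0.46, -0.44],  [-0.44, 0.43]] + [[0.3, 0.31], [0.31, 0.32]]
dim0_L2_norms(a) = [0.77, 0.76]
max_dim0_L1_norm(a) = 0.89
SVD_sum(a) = [[0.46, -0.44], [-0.44, 0.43]] + [[0.3,0.31], [0.31,0.32]]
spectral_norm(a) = 0.89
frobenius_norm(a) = 1.08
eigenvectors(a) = [[0.72,0.69],[-0.69,0.72]]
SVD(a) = [[-0.72, 0.69], [0.69, 0.72]] @ diag([0.885096118312577, 0.6249038816874232]) @ [[-0.72, 0.69], [0.69, 0.72]]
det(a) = 0.55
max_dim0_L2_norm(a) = 0.77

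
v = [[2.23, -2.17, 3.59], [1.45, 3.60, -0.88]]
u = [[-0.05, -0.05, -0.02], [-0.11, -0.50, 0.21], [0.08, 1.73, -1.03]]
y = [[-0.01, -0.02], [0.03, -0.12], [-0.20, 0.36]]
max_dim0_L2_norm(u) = 1.8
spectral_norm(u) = 2.09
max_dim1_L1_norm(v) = 7.99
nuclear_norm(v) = 8.54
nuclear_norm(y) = 0.46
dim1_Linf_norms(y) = [0.02, 0.12, 0.36]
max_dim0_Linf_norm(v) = 3.6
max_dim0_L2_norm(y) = 0.38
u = y @ v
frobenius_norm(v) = 6.20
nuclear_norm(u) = 2.22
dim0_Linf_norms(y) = [0.2, 0.36]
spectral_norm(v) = 5.26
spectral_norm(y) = 0.43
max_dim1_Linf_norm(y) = 0.36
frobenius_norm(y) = 0.43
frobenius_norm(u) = 2.09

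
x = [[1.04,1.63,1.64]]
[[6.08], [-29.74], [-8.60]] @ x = [[6.32, 9.91, 9.97],[-30.93, -48.48, -48.77],[-8.94, -14.02, -14.1]]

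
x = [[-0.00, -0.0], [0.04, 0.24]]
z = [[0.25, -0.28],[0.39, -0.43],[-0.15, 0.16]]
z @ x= [[-0.01, -0.07], [-0.02, -0.10], [0.01, 0.04]]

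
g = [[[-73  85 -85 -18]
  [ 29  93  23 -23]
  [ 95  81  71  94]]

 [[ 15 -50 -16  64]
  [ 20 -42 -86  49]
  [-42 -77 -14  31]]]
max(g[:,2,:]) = 95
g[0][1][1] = 93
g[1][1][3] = 49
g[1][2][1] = -77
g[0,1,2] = 23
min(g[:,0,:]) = -85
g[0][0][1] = 85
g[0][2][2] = 71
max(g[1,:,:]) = 64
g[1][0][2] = -16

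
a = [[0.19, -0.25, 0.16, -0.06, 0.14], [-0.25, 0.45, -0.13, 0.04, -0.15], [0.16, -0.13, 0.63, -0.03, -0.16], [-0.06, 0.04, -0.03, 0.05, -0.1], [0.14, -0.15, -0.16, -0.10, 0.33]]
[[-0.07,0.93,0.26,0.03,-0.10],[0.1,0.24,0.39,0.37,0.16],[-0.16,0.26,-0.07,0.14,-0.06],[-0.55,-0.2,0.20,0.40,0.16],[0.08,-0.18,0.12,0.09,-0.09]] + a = [[0.12, 0.68, 0.42, -0.03, 0.04],[-0.15, 0.69, 0.26, 0.41, 0.01],[0.0, 0.13, 0.56, 0.11, -0.22],[-0.61, -0.16, 0.17, 0.45, 0.06],[0.22, -0.33, -0.04, -0.01, 0.24]]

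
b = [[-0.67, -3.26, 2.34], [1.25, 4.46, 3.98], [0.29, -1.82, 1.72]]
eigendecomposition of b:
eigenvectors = [[-0.98+0.00j, -0.31+0.48j, -0.31-0.48j], [0.10+0.00j, (0.71+0j), 0.71-0.00j], [0.18+0.00j, -0.14+0.39j, (-0.14-0.39j)]]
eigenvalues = [(-0.79+0j), (3.15+3.04j), (3.15-3.04j)]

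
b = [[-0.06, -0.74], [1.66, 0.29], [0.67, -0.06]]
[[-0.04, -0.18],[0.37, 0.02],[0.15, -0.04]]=b@[[0.22, -0.03], [0.03, 0.25]]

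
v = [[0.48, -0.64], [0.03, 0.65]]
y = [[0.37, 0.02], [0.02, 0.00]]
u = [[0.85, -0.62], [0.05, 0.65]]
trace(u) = 1.50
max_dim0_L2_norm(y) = 0.37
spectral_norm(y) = 0.37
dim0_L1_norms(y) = [0.39, 0.02]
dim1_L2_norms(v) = [0.8, 0.65]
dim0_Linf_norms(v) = [0.48, 0.65]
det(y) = -0.00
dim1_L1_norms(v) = [1.12, 0.68]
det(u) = 0.58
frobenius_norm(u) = 1.24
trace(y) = 0.37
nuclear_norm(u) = 1.64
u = y + v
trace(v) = 1.13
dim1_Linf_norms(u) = [0.85, 0.65]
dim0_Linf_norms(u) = [0.85, 0.65]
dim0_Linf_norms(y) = [0.37, 0.02]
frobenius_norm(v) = 1.03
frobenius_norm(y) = 0.37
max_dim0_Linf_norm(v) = 0.65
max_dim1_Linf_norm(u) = 0.85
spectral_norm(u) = 1.12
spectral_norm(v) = 0.97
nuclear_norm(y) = 0.37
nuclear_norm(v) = 1.31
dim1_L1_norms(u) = [1.47, 0.7]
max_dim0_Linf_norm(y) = 0.37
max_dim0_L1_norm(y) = 0.39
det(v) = 0.33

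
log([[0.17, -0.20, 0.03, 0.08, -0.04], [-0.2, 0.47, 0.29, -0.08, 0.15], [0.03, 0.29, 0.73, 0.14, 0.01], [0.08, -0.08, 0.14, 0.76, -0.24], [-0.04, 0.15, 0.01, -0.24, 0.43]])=[[-2.69, -1.28, 0.48, 0.16, 0.14], [-1.28, -1.53, 0.8, -0.10, 0.43], [0.48, 0.8, -0.56, 0.22, -0.05], [0.16, -0.10, 0.22, -0.39, -0.43], [0.14, 0.43, -0.05, -0.43, -1.03]]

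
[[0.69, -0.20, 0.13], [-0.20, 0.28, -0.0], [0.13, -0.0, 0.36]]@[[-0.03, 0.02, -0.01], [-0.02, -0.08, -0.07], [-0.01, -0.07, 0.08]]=[[-0.02, 0.02, 0.02], [0.00, -0.03, -0.02], [-0.01, -0.02, 0.03]]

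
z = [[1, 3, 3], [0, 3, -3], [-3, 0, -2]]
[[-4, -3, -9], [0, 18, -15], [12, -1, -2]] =z@[[-4, 3, 0], [0, 2, -4], [0, -4, 1]]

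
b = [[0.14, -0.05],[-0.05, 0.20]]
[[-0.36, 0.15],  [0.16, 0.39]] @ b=[[-0.06, 0.05], [0.0, 0.07]]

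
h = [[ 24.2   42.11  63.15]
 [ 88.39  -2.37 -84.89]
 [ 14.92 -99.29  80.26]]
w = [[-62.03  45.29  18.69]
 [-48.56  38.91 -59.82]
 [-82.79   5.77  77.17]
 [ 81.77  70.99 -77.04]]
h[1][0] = 88.39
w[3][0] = 81.77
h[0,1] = 42.11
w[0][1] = 45.29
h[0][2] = 63.15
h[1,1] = -2.37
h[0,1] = 42.11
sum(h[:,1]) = -59.550000000000004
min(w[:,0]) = -82.79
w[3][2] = -77.04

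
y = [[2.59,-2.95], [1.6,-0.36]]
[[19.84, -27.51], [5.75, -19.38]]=y@[[2.59, -12.48], [-4.45, -1.63]]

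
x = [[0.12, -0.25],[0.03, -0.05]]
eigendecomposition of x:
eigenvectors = [[(0.94+0j),(0.94-0j)], [(0.32-0.06j),0.32+0.06j]]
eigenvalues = [(0.04+0.02j), (0.04-0.02j)]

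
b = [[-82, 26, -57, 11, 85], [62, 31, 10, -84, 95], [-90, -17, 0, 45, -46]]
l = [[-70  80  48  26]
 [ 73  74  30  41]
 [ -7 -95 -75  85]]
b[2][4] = -46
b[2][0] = -90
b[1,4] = 95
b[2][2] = 0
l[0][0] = -70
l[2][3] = 85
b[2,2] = 0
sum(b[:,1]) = 40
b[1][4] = 95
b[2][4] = -46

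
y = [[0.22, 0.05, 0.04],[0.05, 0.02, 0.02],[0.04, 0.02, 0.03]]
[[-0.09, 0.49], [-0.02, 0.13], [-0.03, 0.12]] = y@[[-0.51, 1.98], [1.84, 0.31], [-1.64, 1.00]]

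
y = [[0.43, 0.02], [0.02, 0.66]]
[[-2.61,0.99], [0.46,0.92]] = y @ [[-6.11, 2.24], [0.88, 1.33]]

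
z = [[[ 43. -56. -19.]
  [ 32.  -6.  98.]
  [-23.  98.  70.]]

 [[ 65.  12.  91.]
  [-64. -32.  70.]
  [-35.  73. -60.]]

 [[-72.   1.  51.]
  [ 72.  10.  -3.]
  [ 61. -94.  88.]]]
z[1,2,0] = -35.0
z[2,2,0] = 61.0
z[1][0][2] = 91.0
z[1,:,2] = [91.0, 70.0, -60.0]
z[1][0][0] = 65.0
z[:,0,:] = [[43.0, -56.0, -19.0], [65.0, 12.0, 91.0], [-72.0, 1.0, 51.0]]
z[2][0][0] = -72.0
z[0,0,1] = -56.0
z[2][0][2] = 51.0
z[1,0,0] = 65.0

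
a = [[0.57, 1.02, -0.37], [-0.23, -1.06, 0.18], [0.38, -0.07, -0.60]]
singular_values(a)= [1.64, 0.71, 0.12]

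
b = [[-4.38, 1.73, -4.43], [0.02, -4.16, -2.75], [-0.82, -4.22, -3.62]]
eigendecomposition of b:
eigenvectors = [[-0.72, -0.98, 0.59],  [-0.38, 0.20, 0.49],  [0.58, 0.03, 0.63]]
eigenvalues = [0.12, -4.61, -7.67]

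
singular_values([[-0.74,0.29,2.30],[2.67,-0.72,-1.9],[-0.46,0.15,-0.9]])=[3.97, 1.56, 0.07]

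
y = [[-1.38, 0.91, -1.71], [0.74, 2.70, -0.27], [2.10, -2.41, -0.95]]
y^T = [[-1.38,0.74,2.1],[0.91,2.70,-2.41],[-1.71,-0.27,-0.95]]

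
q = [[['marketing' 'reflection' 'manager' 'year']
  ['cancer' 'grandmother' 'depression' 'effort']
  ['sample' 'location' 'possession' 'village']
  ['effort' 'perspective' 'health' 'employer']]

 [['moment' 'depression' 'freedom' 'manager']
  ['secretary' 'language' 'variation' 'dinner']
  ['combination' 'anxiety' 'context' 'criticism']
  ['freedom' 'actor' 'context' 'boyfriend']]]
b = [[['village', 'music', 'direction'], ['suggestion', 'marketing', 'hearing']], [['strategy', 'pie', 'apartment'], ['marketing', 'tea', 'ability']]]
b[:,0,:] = [['village', 'music', 'direction'], ['strategy', 'pie', 'apartment']]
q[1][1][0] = 'secretary'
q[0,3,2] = 'health'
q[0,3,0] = 'effort'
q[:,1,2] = ['depression', 'variation']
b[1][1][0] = 'marketing'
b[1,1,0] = 'marketing'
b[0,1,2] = 'hearing'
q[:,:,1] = [['reflection', 'grandmother', 'location', 'perspective'], ['depression', 'language', 'anxiety', 'actor']]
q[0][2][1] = 'location'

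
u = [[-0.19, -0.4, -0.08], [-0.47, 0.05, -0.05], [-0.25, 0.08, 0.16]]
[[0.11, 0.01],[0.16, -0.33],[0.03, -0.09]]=u@[[-0.32,0.59], [-0.08,-0.41], [-0.27,0.55]]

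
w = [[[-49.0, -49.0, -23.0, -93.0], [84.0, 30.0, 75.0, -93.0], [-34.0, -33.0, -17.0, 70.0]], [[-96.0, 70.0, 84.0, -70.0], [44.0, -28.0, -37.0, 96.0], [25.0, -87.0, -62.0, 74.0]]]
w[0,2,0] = -34.0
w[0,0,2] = -23.0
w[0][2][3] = 70.0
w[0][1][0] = 84.0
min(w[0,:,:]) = -93.0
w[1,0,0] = -96.0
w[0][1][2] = 75.0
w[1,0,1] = 70.0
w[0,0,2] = -23.0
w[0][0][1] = -49.0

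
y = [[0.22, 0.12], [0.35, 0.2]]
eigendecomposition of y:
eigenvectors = [[0.52, -0.49], [0.85, 0.87]]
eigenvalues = [0.42, 0.0]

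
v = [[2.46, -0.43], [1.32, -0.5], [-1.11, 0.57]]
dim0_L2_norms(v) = [3.0, 0.87]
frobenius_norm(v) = 3.13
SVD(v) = [[-0.8, 0.57],  [-0.45, -0.39],  [0.39, 0.72]] @ diag([3.1060769211055, 0.37173399114928396]) @ [[-0.97, 0.26], [0.26, 0.97]]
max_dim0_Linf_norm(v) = 2.46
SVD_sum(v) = [[2.41, -0.64], [1.36, -0.36], [-1.18, 0.31]] + [[0.05, 0.21], [-0.04, -0.14], [0.07, 0.26]]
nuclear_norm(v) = 3.48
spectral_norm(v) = 3.11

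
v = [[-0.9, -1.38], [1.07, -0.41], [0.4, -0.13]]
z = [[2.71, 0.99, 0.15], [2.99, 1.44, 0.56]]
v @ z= [[-6.57, -2.88, -0.91], [1.67, 0.47, -0.07], [0.70, 0.21, -0.01]]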